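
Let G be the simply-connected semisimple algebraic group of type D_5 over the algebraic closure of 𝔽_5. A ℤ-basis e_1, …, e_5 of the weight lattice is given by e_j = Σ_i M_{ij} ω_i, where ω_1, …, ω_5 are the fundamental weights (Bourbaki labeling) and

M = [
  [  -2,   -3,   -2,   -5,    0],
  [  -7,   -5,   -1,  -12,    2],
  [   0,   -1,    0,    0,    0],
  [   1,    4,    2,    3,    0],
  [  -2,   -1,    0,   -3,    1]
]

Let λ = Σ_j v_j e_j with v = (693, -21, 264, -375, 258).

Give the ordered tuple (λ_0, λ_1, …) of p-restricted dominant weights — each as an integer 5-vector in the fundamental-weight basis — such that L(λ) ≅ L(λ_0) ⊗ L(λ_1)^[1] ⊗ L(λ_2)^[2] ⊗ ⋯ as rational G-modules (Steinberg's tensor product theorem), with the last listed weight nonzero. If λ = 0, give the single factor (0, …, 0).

((4, 1, 1, 2, 3), (4, 1, 4, 2, 3))

Converting to the ω-basis (c_i = row i of M dotted with v = (693, -21, 264, -375, 258)):
  c_1 = (-2)·(693) + (-3)·(-21) + (-2)·(264) + (-5)·(-375) + 0·258 = 24
  c_2 = (-7)·(693) + (-5)·(-21) + (-1)·(264) + (-12)·(-375) + 2·258 = 6
  c_3 = 0·693 + (-1)·(-21) + 0·264 + (0)·(-375) + 0·258 = 21
  c_4 = 1·693 + (4)·(-21) + 2·264 + (3)·(-375) + 0·258 = 12
  c_5 = (-2)·(693) + (-1)·(-21) + 0·264 + (-3)·(-375) + 1·258 = 18
Writing each c_i in base p = 5:
  c_1 = 24 = 4·5^0 + 4·5^1
  c_2 = 6 = 1·5^0 + 1·5^1
  c_3 = 21 = 1·5^0 + 4·5^1
  c_4 = 12 = 2·5^0 + 2·5^1
  c_5 = 18 = 3·5^0 + 3·5^1
Factor λ_0 = (4, 1, 1, 2, 3)
Factor λ_1 = (4, 1, 4, 2, 3)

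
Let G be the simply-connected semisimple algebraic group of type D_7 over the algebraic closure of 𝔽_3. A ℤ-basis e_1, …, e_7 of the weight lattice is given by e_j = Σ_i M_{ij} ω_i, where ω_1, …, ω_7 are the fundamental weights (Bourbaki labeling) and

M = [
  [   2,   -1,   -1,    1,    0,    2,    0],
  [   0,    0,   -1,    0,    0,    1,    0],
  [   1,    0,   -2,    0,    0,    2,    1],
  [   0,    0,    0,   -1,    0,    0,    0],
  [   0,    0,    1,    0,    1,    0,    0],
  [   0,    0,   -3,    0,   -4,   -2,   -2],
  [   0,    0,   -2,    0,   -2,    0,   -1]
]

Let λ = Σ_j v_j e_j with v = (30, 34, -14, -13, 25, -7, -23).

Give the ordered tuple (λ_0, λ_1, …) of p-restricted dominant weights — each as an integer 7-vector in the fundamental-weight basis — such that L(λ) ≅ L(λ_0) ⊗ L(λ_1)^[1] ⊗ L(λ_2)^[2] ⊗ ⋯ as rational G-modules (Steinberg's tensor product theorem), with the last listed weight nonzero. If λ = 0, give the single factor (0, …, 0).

((1, 1, 0, 1, 2, 2, 1), (1, 2, 1, 1, 0, 0, 0), (1, 0, 2, 1, 1, 0, 0))

ω-coordinates c = M·v, v = (30, 34, -14, -13, 25, -7, -23):
  c_1 = (2)·(30) + (-1)·(34) + (-1)·(-14) + (1)·(-13) + (0)·(25) + (2)·(-7) + (0)·(-23) = 13
  c_2 = (0)·(30) + (0)·(34) + (-1)·(-14) + (0)·(-13) + (0)·(25) + (1)·(-7) + (0)·(-23) = 7
  c_3 = (1)·(30) + (0)·(34) + (-2)·(-14) + (0)·(-13) + (0)·(25) + (2)·(-7) + (1)·(-23) = 21
  c_4 = (0)·(30) + (0)·(34) + (0)·(-14) + (-1)·(-13) + (0)·(25) + (0)·(-7) + (0)·(-23) = 13
  c_5 = (0)·(30) + (0)·(34) + (1)·(-14) + (0)·(-13) + (1)·(25) + (0)·(-7) + (0)·(-23) = 11
  c_6 = (0)·(30) + (0)·(34) + (-3)·(-14) + (0)·(-13) + (-4)·(25) + (-2)·(-7) + (-2)·(-23) = 2
  c_7 = (0)·(30) + (0)·(34) + (-2)·(-14) + (0)·(-13) + (-2)·(25) + (0)·(-7) + (-1)·(-23) = 1
Expand coordinatewise in base 3:
  c_1 = 13 = 1·3^0 + 1·3^1 + 1·3^2
  c_2 = 7 = 1·3^0 + 2·3^1
  c_3 = 21 = 0·3^0 + 1·3^1 + 2·3^2
  c_4 = 13 = 1·3^0 + 1·3^1 + 1·3^2
  c_5 = 11 = 2·3^0 + 0·3^1 + 1·3^2
  c_6 = 2 = 2·3^0
  c_7 = 1 = 1·3^0
Factor λ_0 = (1, 1, 0, 1, 2, 2, 1)
Factor λ_1 = (1, 2, 1, 1, 0, 0, 0)
Factor λ_2 = (1, 0, 2, 1, 1, 0, 0)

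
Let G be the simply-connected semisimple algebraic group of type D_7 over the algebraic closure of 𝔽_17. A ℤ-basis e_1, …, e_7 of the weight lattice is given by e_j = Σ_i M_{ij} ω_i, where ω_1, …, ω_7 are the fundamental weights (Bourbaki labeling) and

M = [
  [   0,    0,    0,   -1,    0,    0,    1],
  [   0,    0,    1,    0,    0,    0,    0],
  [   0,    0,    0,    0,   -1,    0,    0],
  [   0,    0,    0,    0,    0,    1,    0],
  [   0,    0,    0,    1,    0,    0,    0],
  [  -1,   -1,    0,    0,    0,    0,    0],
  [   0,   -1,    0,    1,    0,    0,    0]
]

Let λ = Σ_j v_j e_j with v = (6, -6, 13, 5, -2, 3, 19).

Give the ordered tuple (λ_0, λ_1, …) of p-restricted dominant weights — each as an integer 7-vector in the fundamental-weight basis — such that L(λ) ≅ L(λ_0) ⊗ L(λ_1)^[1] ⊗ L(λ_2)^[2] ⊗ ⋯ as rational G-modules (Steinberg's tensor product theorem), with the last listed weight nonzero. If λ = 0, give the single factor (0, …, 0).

Change of basis e → ω: c = M·v where v = (6, -6, 13, 5, -2, 3, 19):
  c_1 = 0*6 + 0*-6 + 0*13 + -1*5 + 0*-2 + 0*3 + 1*19 = 14
  c_2 = 0*6 + 0*-6 + 1*13 + 0*5 + 0*-2 + 0*3 + 0*19 = 13
  c_3 = 0*6 + 0*-6 + 0*13 + 0*5 + -1*-2 + 0*3 + 0*19 = 2
  c_4 = 0*6 + 0*-6 + 0*13 + 0*5 + 0*-2 + 1*3 + 0*19 = 3
  c_5 = 0*6 + 0*-6 + 0*13 + 1*5 + 0*-2 + 0*3 + 0*19 = 5
  c_6 = -1*6 + -1*-6 + 0*13 + 0*5 + 0*-2 + 0*3 + 0*19 = 0
  c_7 = 0*6 + -1*-6 + 0*13 + 1*5 + 0*-2 + 0*3 + 0*19 = 11
Expand coordinatewise in base 17:
  c_1 = 14 = 14·17^0
  c_2 = 13 = 13·17^0
  c_3 = 2 = 2·17^0
  c_4 = 3 = 3·17^0
  c_5 = 5 = 5·17^0
  c_6 = 0
  c_7 = 11 = 11·17^0
p-restricted factor λ_0 = (14, 13, 2, 3, 5, 0, 11)

((14, 13, 2, 3, 5, 0, 11),)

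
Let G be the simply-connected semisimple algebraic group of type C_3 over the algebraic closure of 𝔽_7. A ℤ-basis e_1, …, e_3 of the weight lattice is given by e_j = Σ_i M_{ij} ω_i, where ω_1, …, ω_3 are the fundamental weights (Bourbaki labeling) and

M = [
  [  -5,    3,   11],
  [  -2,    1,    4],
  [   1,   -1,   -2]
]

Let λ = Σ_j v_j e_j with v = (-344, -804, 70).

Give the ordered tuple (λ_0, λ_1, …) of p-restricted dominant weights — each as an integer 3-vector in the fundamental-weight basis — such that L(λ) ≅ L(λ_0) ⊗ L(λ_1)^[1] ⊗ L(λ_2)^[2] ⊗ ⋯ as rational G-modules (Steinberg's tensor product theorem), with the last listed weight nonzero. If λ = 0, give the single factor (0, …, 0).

Compute c_i = Σ_j M_{ij} v_j with v = (-344, -804, 70):
  c_1 = (-5)·(-344) + (3)·(-804) + (11)·(70) = 78
  c_2 = (-2)·(-344) + (1)·(-804) + (4)·(70) = 164
  c_3 = (1)·(-344) + (-1)·(-804) + (-2)·(70) = 320
p = 7; digits c_i = Σ_j d_{ij}·7^j, 0 ≤ d_{ij} < 7:
  c_1 = 78 = 1·7^0 + 4·7^1 + 1·7^2
  c_2 = 164 = 3·7^0 + 2·7^1 + 3·7^2
  c_3 = 320 = 5·7^0 + 3·7^1 + 6·7^2
p-restricted factor λ_0 = (1, 3, 5)
p-restricted factor λ_1 = (4, 2, 3)
p-restricted factor λ_2 = (1, 3, 6)

((1, 3, 5), (4, 2, 3), (1, 3, 6))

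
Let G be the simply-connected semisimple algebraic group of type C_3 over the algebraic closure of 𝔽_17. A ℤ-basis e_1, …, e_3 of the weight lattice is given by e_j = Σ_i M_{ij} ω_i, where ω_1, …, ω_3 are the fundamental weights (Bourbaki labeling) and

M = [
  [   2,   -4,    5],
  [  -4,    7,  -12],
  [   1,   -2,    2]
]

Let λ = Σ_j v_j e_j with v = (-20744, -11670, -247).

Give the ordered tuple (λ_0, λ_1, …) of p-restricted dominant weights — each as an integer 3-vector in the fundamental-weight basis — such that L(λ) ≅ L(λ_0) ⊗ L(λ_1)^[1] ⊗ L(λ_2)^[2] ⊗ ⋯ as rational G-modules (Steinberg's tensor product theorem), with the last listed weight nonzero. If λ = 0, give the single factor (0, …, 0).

Compute c_i = Σ_j M_{ij} v_j with v = (-20744, -11670, -247):
  c_1 = 2*-20744 + -4*-11670 + 5*-247 = 3957
  c_2 = -4*-20744 + 7*-11670 + -12*-247 = 4250
  c_3 = 1*-20744 + -2*-11670 + 2*-247 = 2102
p = 17; digits c_i = Σ_j d_{ij}·17^j, 0 ≤ d_{ij} < 17:
  c_1 = 3957 = 13·17^0 + 11·17^1 + 13·17^2
  c_2 = 4250 = 0·17^0 + 12·17^1 + 14·17^2
  c_3 = 2102 = 11·17^0 + 4·17^1 + 7·17^2
p-restricted factor λ_0 = (13, 0, 11)
p-restricted factor λ_1 = (11, 12, 4)
p-restricted factor λ_2 = (13, 14, 7)

((13, 0, 11), (11, 12, 4), (13, 14, 7))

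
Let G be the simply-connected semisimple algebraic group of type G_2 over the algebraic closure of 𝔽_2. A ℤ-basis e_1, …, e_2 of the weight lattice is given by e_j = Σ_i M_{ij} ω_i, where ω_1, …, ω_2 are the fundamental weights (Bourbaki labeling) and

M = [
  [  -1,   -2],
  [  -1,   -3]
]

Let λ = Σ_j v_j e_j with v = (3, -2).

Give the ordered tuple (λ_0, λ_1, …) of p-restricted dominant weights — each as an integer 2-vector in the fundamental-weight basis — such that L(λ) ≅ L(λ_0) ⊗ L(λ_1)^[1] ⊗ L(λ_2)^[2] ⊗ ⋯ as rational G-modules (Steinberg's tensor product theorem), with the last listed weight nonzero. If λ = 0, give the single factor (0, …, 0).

((1, 1), (0, 1))

Change of basis e → ω: c = M·v where v = (3, -2):
  c_1 = (-1)·(3) + (-2)·(-2) = 1
  c_2 = (-1)·(3) + (-3)·(-2) = 3
Writing each c_i in base p = 2:
  c_1 = 1 = 1·2^0
  c_2 = 3 = 1·2^0 + 1·2^1
λ_0 = (1, 1)
λ_1 = (0, 1)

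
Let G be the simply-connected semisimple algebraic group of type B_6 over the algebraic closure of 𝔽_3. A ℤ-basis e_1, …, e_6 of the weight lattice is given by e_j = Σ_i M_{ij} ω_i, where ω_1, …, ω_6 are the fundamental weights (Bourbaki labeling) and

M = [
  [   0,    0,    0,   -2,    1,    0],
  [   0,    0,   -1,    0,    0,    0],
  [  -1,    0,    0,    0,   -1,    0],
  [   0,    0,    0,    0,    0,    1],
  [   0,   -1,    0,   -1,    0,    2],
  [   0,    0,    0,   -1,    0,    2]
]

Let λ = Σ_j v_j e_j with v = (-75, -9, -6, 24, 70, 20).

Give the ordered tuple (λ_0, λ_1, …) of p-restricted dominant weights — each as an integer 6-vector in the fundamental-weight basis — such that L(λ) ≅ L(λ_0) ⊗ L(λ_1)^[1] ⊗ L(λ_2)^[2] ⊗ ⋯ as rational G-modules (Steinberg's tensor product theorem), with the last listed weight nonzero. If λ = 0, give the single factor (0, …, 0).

((1, 0, 2, 2, 1, 1), (1, 2, 1, 0, 2, 2), (2, 0, 0, 2, 2, 1))

Change of basis e → ω: c = M·v where v = (-75, -9, -6, 24, 70, 20):
  c_1 = (0)·(-75) + (0)·(-9) + (0)·(-6) + (-2)·(24) + (1)·(70) + (0)·(20) = 22
  c_2 = (0)·(-75) + (0)·(-9) + (-1)·(-6) + (0)·(24) + (0)·(70) + (0)·(20) = 6
  c_3 = (-1)·(-75) + (0)·(-9) + (0)·(-6) + (0)·(24) + (-1)·(70) + (0)·(20) = 5
  c_4 = (0)·(-75) + (0)·(-9) + (0)·(-6) + (0)·(24) + (0)·(70) + (1)·(20) = 20
  c_5 = (0)·(-75) + (-1)·(-9) + (0)·(-6) + (-1)·(24) + (0)·(70) + (2)·(20) = 25
  c_6 = (0)·(-75) + (0)·(-9) + (0)·(-6) + (-1)·(24) + (0)·(70) + (2)·(20) = 16
Writing each c_i in base p = 3:
  c_1 = 22 = 1·3^0 + 1·3^1 + 2·3^2
  c_2 = 6 = 0·3^0 + 2·3^1
  c_3 = 5 = 2·3^0 + 1·3^1
  c_4 = 20 = 2·3^0 + 0·3^1 + 2·3^2
  c_5 = 25 = 1·3^0 + 2·3^1 + 2·3^2
  c_6 = 16 = 1·3^0 + 2·3^1 + 1·3^2
Factor λ_0 = (1, 0, 2, 2, 1, 1)
Factor λ_1 = (1, 2, 1, 0, 2, 2)
Factor λ_2 = (2, 0, 0, 2, 2, 1)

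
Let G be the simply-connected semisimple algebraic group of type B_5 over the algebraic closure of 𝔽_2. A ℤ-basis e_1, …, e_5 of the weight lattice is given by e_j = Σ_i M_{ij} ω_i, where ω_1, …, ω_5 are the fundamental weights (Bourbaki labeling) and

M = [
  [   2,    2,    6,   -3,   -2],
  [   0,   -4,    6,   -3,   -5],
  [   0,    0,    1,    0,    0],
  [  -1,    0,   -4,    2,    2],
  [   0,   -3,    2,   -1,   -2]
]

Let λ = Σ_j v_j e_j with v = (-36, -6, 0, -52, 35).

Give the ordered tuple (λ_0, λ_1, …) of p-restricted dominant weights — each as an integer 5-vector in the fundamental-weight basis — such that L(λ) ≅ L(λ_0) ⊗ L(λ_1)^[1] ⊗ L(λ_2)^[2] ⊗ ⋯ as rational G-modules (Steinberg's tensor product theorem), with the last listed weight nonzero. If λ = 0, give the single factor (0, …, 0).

((0, 1, 0, 0, 0), (1, 0, 0, 1, 0), (0, 1, 0, 0, 0))

ω-coordinates c = M·v, v = (-36, -6, 0, -52, 35):
  c_1 = (2)·(-36) + (2)·(-6) + 6·0 + (-3)·(-52) + (-2)·(35) = 2
  c_2 = (0)·(-36) + (-4)·(-6) + 6·0 + (-3)·(-52) + (-5)·(35) = 5
  c_3 = (0)·(-36) + (0)·(-6) + 1·0 + (0)·(-52) + 0·35 = 0
  c_4 = (-1)·(-36) + (0)·(-6) + (-4)·(0) + (2)·(-52) + 2·35 = 2
  c_5 = (0)·(-36) + (-3)·(-6) + 2·0 + (-1)·(-52) + (-2)·(35) = 0
p = 2; digits c_i = Σ_j d_{ij}·2^j, 0 ≤ d_{ij} < 2:
  c_1 = 2 = 0·2^0 + 1·2^1
  c_2 = 5 = 1·2^0 + 0·2^1 + 1·2^2
  c_3 = 0
  c_4 = 2 = 0·2^0 + 1·2^1
  c_5 = 0
Factor λ_0 = (0, 1, 0, 0, 0)
Factor λ_1 = (1, 0, 0, 1, 0)
Factor λ_2 = (0, 1, 0, 0, 0)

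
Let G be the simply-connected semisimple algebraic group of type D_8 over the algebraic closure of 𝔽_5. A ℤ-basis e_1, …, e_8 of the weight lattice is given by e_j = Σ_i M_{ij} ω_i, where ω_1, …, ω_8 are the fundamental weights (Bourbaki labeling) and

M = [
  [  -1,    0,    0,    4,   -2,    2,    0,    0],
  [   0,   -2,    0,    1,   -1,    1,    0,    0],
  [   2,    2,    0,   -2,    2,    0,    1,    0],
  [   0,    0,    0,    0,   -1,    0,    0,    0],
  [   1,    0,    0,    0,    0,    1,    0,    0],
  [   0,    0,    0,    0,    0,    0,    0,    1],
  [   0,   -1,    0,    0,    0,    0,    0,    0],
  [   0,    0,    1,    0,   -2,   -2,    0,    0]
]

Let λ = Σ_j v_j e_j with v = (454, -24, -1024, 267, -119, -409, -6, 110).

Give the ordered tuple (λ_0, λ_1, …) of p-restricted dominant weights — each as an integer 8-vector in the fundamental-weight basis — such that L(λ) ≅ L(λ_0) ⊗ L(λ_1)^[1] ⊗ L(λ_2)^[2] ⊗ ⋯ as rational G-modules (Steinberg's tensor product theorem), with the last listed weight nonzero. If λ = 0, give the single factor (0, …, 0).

((4, 0, 2, 4, 0, 0, 4, 2), (1, 0, 1, 3, 4, 2, 4, 1), (1, 1, 3, 4, 1, 4, 0, 1))

In the fundamental-weight basis, λ has coordinates c = M·v (v = (454, -24, -1024, 267, -119, -409, -6, 110)):
  c_1 = (-1)·(454) + (0)·(-24) + (0)·(-1024) + 4·267 + (-2)·(-119) + (2)·(-409) + (0)·(-6) + 0·110 = 34
  c_2 = 0·454 + (-2)·(-24) + (0)·(-1024) + 1·267 + (-1)·(-119) + (1)·(-409) + (0)·(-6) + 0·110 = 25
  c_3 = 2·454 + (2)·(-24) + (0)·(-1024) + (-2)·(267) + (2)·(-119) + (0)·(-409) + (1)·(-6) + 0·110 = 82
  c_4 = 0·454 + (0)·(-24) + (0)·(-1024) + 0·267 + (-1)·(-119) + (0)·(-409) + (0)·(-6) + 0·110 = 119
  c_5 = 1·454 + (0)·(-24) + (0)·(-1024) + 0·267 + (0)·(-119) + (1)·(-409) + (0)·(-6) + 0·110 = 45
  c_6 = 0·454 + (0)·(-24) + (0)·(-1024) + 0·267 + (0)·(-119) + (0)·(-409) + (0)·(-6) + 1·110 = 110
  c_7 = 0·454 + (-1)·(-24) + (0)·(-1024) + 0·267 + (0)·(-119) + (0)·(-409) + (0)·(-6) + 0·110 = 24
  c_8 = 0·454 + (0)·(-24) + (1)·(-1024) + 0·267 + (-2)·(-119) + (-2)·(-409) + (0)·(-6) + 0·110 = 32
Expand coordinatewise in base 5:
  c_1 = 34 = 4·5^0 + 1·5^1 + 1·5^2
  c_2 = 25 = 0·5^0 + 0·5^1 + 1·5^2
  c_3 = 82 = 2·5^0 + 1·5^1 + 3·5^2
  c_4 = 119 = 4·5^0 + 3·5^1 + 4·5^2
  c_5 = 45 = 0·5^0 + 4·5^1 + 1·5^2
  c_6 = 110 = 0·5^0 + 2·5^1 + 4·5^2
  c_7 = 24 = 4·5^0 + 4·5^1
  c_8 = 32 = 2·5^0 + 1·5^1 + 1·5^2
λ_0 = (4, 0, 2, 4, 0, 0, 4, 2)
λ_1 = (1, 0, 1, 3, 4, 2, 4, 1)
λ_2 = (1, 1, 3, 4, 1, 4, 0, 1)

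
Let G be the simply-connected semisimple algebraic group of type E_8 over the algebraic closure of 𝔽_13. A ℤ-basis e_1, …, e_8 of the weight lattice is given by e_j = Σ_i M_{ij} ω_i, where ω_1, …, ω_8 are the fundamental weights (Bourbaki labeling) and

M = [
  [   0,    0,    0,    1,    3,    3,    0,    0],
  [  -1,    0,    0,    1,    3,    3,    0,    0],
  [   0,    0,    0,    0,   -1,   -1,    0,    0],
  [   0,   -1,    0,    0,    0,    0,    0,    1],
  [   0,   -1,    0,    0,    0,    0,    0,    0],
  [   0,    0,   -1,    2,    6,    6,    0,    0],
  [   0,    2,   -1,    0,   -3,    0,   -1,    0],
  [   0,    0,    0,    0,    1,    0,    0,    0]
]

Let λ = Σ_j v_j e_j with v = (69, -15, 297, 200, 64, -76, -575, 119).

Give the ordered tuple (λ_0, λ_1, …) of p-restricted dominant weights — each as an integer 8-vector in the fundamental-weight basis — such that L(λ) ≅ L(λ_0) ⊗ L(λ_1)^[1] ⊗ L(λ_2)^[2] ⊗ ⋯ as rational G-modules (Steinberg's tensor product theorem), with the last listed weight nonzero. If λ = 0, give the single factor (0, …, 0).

ω-coordinates c = M·v, v = (69, -15, 297, 200, 64, -76, -575, 119):
  c_1 = 0*69 + 0*-15 + 0*297 + 1*200 + 3*64 + 3*-76 + 0*-575 + 0*119 = 164
  c_2 = -1*69 + 0*-15 + 0*297 + 1*200 + 3*64 + 3*-76 + 0*-575 + 0*119 = 95
  c_3 = 0*69 + 0*-15 + 0*297 + 0*200 + -1*64 + -1*-76 + 0*-575 + 0*119 = 12
  c_4 = 0*69 + -1*-15 + 0*297 + 0*200 + 0*64 + 0*-76 + 0*-575 + 1*119 = 134
  c_5 = 0*69 + -1*-15 + 0*297 + 0*200 + 0*64 + 0*-76 + 0*-575 + 0*119 = 15
  c_6 = 0*69 + 0*-15 + -1*297 + 2*200 + 6*64 + 6*-76 + 0*-575 + 0*119 = 31
  c_7 = 0*69 + 2*-15 + -1*297 + 0*200 + -3*64 + 0*-76 + -1*-575 + 0*119 = 56
  c_8 = 0*69 + 0*-15 + 0*297 + 0*200 + 1*64 + 0*-76 + 0*-575 + 0*119 = 64
Writing each c_i in base p = 13:
  c_1 = 164 = 8·13^0 + 12·13^1
  c_2 = 95 = 4·13^0 + 7·13^1
  c_3 = 12 = 12·13^0
  c_4 = 134 = 4·13^0 + 10·13^1
  c_5 = 15 = 2·13^0 + 1·13^1
  c_6 = 31 = 5·13^0 + 2·13^1
  c_7 = 56 = 4·13^0 + 4·13^1
  c_8 = 64 = 12·13^0 + 4·13^1
Factor λ_0 = (8, 4, 12, 4, 2, 5, 4, 12)
Factor λ_1 = (12, 7, 0, 10, 1, 2, 4, 4)

((8, 4, 12, 4, 2, 5, 4, 12), (12, 7, 0, 10, 1, 2, 4, 4))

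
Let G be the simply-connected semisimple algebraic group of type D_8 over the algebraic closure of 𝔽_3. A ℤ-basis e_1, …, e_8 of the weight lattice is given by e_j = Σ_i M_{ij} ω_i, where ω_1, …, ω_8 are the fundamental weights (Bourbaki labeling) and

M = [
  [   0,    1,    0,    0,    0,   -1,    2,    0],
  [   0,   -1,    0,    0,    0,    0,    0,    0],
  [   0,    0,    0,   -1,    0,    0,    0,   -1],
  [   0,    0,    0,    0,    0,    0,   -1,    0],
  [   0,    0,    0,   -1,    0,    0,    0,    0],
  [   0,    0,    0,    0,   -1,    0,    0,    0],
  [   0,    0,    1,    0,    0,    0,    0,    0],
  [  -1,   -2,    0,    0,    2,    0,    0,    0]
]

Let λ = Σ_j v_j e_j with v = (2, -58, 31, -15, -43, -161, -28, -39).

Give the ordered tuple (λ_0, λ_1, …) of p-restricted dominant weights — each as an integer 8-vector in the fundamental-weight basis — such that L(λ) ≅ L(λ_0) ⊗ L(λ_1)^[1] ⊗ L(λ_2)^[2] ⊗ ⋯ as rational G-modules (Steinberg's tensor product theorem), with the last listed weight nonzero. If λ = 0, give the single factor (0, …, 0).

((2, 1, 0, 1, 0, 1, 1, 1), (0, 1, 0, 0, 2, 2, 1, 0), (2, 0, 0, 0, 1, 1, 0, 0), (1, 2, 2, 1, 0, 1, 1, 1))

Compute c_i = Σ_j M_{ij} v_j with v = (2, -58, 31, -15, -43, -161, -28, -39):
  c_1 = (0)·(2) + (1)·(-58) + (0)·(31) + (0)·(-15) + (0)·(-43) + (-1)·(-161) + (2)·(-28) + (0)·(-39) = 47
  c_2 = (0)·(2) + (-1)·(-58) + (0)·(31) + (0)·(-15) + (0)·(-43) + (0)·(-161) + (0)·(-28) + (0)·(-39) = 58
  c_3 = (0)·(2) + (0)·(-58) + (0)·(31) + (-1)·(-15) + (0)·(-43) + (0)·(-161) + (0)·(-28) + (-1)·(-39) = 54
  c_4 = (0)·(2) + (0)·(-58) + (0)·(31) + (0)·(-15) + (0)·(-43) + (0)·(-161) + (-1)·(-28) + (0)·(-39) = 28
  c_5 = (0)·(2) + (0)·(-58) + (0)·(31) + (-1)·(-15) + (0)·(-43) + (0)·(-161) + (0)·(-28) + (0)·(-39) = 15
  c_6 = (0)·(2) + (0)·(-58) + (0)·(31) + (0)·(-15) + (-1)·(-43) + (0)·(-161) + (0)·(-28) + (0)·(-39) = 43
  c_7 = (0)·(2) + (0)·(-58) + (1)·(31) + (0)·(-15) + (0)·(-43) + (0)·(-161) + (0)·(-28) + (0)·(-39) = 31
  c_8 = (-1)·(2) + (-2)·(-58) + (0)·(31) + (0)·(-15) + (2)·(-43) + (0)·(-161) + (0)·(-28) + (0)·(-39) = 28
Base-3 expansion of each c_i:
  c_1 = 47 = 2·3^0 + 0·3^1 + 2·3^2 + 1·3^3
  c_2 = 58 = 1·3^0 + 1·3^1 + 0·3^2 + 2·3^3
  c_3 = 54 = 0·3^0 + 0·3^1 + 0·3^2 + 2·3^3
  c_4 = 28 = 1·3^0 + 0·3^1 + 0·3^2 + 1·3^3
  c_5 = 15 = 0·3^0 + 2·3^1 + 1·3^2
  c_6 = 43 = 1·3^0 + 2·3^1 + 1·3^2 + 1·3^3
  c_7 = 31 = 1·3^0 + 1·3^1 + 0·3^2 + 1·3^3
  c_8 = 28 = 1·3^0 + 0·3^1 + 0·3^2 + 1·3^3
λ_0 = (2, 1, 0, 1, 0, 1, 1, 1)
λ_1 = (0, 1, 0, 0, 2, 2, 1, 0)
λ_2 = (2, 0, 0, 0, 1, 1, 0, 0)
λ_3 = (1, 2, 2, 1, 0, 1, 1, 1)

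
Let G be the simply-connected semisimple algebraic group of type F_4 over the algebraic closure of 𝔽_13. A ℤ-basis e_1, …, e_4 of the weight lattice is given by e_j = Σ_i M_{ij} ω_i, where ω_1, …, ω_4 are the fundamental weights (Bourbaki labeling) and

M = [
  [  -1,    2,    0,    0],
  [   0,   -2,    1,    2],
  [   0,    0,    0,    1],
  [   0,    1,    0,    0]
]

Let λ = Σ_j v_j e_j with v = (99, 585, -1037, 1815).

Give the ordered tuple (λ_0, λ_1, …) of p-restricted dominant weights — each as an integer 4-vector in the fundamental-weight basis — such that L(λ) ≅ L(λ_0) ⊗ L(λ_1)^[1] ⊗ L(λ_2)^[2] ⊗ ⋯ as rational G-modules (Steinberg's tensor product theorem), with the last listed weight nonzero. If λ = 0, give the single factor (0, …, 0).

((5, 6, 8, 0), (4, 5, 9, 6), (6, 8, 10, 3))

Change of basis e → ω: c = M·v where v = (99, 585, -1037, 1815):
  c_1 = -1*99 + 2*585 + 0*-1037 + 0*1815 = 1071
  c_2 = 0*99 + -2*585 + 1*-1037 + 2*1815 = 1423
  c_3 = 0*99 + 0*585 + 0*-1037 + 1*1815 = 1815
  c_4 = 0*99 + 1*585 + 0*-1037 + 0*1815 = 585
p = 13; digits c_i = Σ_j d_{ij}·13^j, 0 ≤ d_{ij} < 13:
  c_1 = 1071 = 5·13^0 + 4·13^1 + 6·13^2
  c_2 = 1423 = 6·13^0 + 5·13^1 + 8·13^2
  c_3 = 1815 = 8·13^0 + 9·13^1 + 10·13^2
  c_4 = 585 = 0·13^0 + 6·13^1 + 3·13^2
p-restricted factor λ_0 = (5, 6, 8, 0)
p-restricted factor λ_1 = (4, 5, 9, 6)
p-restricted factor λ_2 = (6, 8, 10, 3)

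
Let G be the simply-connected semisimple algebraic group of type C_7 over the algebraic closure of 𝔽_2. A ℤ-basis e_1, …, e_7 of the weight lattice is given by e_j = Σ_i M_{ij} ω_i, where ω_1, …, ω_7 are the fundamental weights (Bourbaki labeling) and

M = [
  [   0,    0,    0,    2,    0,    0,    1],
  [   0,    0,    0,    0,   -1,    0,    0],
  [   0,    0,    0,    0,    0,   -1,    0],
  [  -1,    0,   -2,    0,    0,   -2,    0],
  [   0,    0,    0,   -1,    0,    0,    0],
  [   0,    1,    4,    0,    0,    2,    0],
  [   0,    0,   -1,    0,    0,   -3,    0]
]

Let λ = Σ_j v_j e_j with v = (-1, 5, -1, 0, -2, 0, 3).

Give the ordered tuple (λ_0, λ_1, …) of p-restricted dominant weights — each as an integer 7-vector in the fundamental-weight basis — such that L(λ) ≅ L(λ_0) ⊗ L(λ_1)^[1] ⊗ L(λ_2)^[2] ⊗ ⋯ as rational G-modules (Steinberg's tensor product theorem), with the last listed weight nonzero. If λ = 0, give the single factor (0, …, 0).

Change of basis e → ω: c = M·v where v = (-1, 5, -1, 0, -2, 0, 3):
  c_1 = (0)·(-1) + (0)·(5) + (0)·(-1) + (2)·(0) + (0)·(-2) + (0)·(0) + (1)·(3) = 3
  c_2 = (0)·(-1) + (0)·(5) + (0)·(-1) + (0)·(0) + (-1)·(-2) + (0)·(0) + (0)·(3) = 2
  c_3 = (0)·(-1) + (0)·(5) + (0)·(-1) + (0)·(0) + (0)·(-2) + (-1)·(0) + (0)·(3) = 0
  c_4 = (-1)·(-1) + (0)·(5) + (-2)·(-1) + (0)·(0) + (0)·(-2) + (-2)·(0) + (0)·(3) = 3
  c_5 = (0)·(-1) + (0)·(5) + (0)·(-1) + (-1)·(0) + (0)·(-2) + (0)·(0) + (0)·(3) = 0
  c_6 = (0)·(-1) + (1)·(5) + (4)·(-1) + (0)·(0) + (0)·(-2) + (2)·(0) + (0)·(3) = 1
  c_7 = (0)·(-1) + (0)·(5) + (-1)·(-1) + (0)·(0) + (0)·(-2) + (-3)·(0) + (0)·(3) = 1
p = 2; digits c_i = Σ_j d_{ij}·2^j, 0 ≤ d_{ij} < 2:
  c_1 = 3 = 1·2^0 + 1·2^1
  c_2 = 2 = 0·2^0 + 1·2^1
  c_3 = 0
  c_4 = 3 = 1·2^0 + 1·2^1
  c_5 = 0
  c_6 = 1 = 1·2^0
  c_7 = 1 = 1·2^0
λ_0 = (1, 0, 0, 1, 0, 1, 1)
λ_1 = (1, 1, 0, 1, 0, 0, 0)

((1, 0, 0, 1, 0, 1, 1), (1, 1, 0, 1, 0, 0, 0))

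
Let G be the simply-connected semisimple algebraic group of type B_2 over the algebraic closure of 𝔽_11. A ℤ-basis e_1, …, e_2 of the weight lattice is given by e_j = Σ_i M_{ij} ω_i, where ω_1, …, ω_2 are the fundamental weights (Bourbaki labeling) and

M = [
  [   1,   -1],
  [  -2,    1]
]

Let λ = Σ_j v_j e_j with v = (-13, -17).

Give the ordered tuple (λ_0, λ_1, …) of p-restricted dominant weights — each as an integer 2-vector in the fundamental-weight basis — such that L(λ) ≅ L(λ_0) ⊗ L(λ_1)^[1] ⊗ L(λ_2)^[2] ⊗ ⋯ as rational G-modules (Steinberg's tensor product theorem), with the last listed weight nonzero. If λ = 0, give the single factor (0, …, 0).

Compute c_i = Σ_j M_{ij} v_j with v = (-13, -17):
  c_1 = (1)·(-13) + (-1)·(-17) = 4
  c_2 = (-2)·(-13) + (1)·(-17) = 9
Base-11 expansion of each c_i:
  c_1 = 4 = 4·11^0
  c_2 = 9 = 9·11^0
Factor λ_0 = (4, 9)

((4, 9),)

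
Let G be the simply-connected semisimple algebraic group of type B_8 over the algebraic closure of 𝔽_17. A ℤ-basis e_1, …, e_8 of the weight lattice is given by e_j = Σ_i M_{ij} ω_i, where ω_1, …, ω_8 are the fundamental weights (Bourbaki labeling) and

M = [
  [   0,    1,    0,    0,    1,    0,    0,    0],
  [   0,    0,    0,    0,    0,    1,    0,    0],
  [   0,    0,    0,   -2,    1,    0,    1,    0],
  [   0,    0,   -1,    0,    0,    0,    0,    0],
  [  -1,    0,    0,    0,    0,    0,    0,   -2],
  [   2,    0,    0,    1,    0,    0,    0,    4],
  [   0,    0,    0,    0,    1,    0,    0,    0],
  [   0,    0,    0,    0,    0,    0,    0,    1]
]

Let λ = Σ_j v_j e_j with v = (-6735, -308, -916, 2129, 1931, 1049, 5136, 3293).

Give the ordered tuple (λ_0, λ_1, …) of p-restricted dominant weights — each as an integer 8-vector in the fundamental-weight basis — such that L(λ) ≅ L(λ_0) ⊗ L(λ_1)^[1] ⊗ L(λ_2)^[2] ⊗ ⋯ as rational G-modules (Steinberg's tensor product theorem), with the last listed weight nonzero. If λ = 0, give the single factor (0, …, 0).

Compute c_i = Σ_j M_{ij} v_j with v = (-6735, -308, -916, 2129, 1931, 1049, 5136, 3293):
  c_1 = (0)·(-6735) + (1)·(-308) + (0)·(-916) + (0)·(2129) + (1)·(1931) + (0)·(1049) + (0)·(5136) + (0)·(3293) = 1623
  c_2 = (0)·(-6735) + (0)·(-308) + (0)·(-916) + (0)·(2129) + (0)·(1931) + (1)·(1049) + (0)·(5136) + (0)·(3293) = 1049
  c_3 = (0)·(-6735) + (0)·(-308) + (0)·(-916) + (-2)·(2129) + (1)·(1931) + (0)·(1049) + (1)·(5136) + (0)·(3293) = 2809
  c_4 = (0)·(-6735) + (0)·(-308) + (-1)·(-916) + (0)·(2129) + (0)·(1931) + (0)·(1049) + (0)·(5136) + (0)·(3293) = 916
  c_5 = (-1)·(-6735) + (0)·(-308) + (0)·(-916) + (0)·(2129) + (0)·(1931) + (0)·(1049) + (0)·(5136) + (-2)·(3293) = 149
  c_6 = (2)·(-6735) + (0)·(-308) + (0)·(-916) + (1)·(2129) + (0)·(1931) + (0)·(1049) + (0)·(5136) + (4)·(3293) = 1831
  c_7 = (0)·(-6735) + (0)·(-308) + (0)·(-916) + (0)·(2129) + (1)·(1931) + (0)·(1049) + (0)·(5136) + (0)·(3293) = 1931
  c_8 = (0)·(-6735) + (0)·(-308) + (0)·(-916) + (0)·(2129) + (0)·(1931) + (0)·(1049) + (0)·(5136) + (1)·(3293) = 3293
p = 17; digits c_i = Σ_j d_{ij}·17^j, 0 ≤ d_{ij} < 17:
  c_1 = 1623 = 8·17^0 + 10·17^1 + 5·17^2
  c_2 = 1049 = 12·17^0 + 10·17^1 + 3·17^2
  c_3 = 2809 = 4·17^0 + 12·17^1 + 9·17^2
  c_4 = 916 = 15·17^0 + 2·17^1 + 3·17^2
  c_5 = 149 = 13·17^0 + 8·17^1
  c_6 = 1831 = 12·17^0 + 5·17^1 + 6·17^2
  c_7 = 1931 = 10·17^0 + 11·17^1 + 6·17^2
  c_8 = 3293 = 12·17^0 + 6·17^1 + 11·17^2
p-restricted factor λ_0 = (8, 12, 4, 15, 13, 12, 10, 12)
p-restricted factor λ_1 = (10, 10, 12, 2, 8, 5, 11, 6)
p-restricted factor λ_2 = (5, 3, 9, 3, 0, 6, 6, 11)

((8, 12, 4, 15, 13, 12, 10, 12), (10, 10, 12, 2, 8, 5, 11, 6), (5, 3, 9, 3, 0, 6, 6, 11))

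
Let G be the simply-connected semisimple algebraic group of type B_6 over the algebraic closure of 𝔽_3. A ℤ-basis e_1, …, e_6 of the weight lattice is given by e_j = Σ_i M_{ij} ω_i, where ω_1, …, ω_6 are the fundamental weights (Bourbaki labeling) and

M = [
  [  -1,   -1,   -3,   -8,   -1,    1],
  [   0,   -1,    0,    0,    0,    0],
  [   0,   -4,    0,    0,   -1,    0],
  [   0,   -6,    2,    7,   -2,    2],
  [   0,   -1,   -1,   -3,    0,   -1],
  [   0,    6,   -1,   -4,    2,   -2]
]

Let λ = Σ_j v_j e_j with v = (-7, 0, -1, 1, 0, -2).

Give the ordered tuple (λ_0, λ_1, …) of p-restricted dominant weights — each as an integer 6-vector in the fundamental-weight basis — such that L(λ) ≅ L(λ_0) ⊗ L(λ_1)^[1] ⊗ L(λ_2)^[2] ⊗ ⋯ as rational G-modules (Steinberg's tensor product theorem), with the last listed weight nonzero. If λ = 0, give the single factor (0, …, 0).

Compute c_i = Σ_j M_{ij} v_j with v = (-7, 0, -1, 1, 0, -2):
  c_1 = -1*-7 + -1*0 + -3*-1 + -8*1 + -1*0 + 1*-2 = 0
  c_2 = 0*-7 + -1*0 + 0*-1 + 0*1 + 0*0 + 0*-2 = 0
  c_3 = 0*-7 + -4*0 + 0*-1 + 0*1 + -1*0 + 0*-2 = 0
  c_4 = 0*-7 + -6*0 + 2*-1 + 7*1 + -2*0 + 2*-2 = 1
  c_5 = 0*-7 + -1*0 + -1*-1 + -3*1 + 0*0 + -1*-2 = 0
  c_6 = 0*-7 + 6*0 + -1*-1 + -4*1 + 2*0 + -2*-2 = 1
Writing each c_i in base p = 3:
  c_1 = 0
  c_2 = 0
  c_3 = 0
  c_4 = 1 = 1·3^0
  c_5 = 0
  c_6 = 1 = 1·3^0
Factor λ_0 = (0, 0, 0, 1, 0, 1)

((0, 0, 0, 1, 0, 1),)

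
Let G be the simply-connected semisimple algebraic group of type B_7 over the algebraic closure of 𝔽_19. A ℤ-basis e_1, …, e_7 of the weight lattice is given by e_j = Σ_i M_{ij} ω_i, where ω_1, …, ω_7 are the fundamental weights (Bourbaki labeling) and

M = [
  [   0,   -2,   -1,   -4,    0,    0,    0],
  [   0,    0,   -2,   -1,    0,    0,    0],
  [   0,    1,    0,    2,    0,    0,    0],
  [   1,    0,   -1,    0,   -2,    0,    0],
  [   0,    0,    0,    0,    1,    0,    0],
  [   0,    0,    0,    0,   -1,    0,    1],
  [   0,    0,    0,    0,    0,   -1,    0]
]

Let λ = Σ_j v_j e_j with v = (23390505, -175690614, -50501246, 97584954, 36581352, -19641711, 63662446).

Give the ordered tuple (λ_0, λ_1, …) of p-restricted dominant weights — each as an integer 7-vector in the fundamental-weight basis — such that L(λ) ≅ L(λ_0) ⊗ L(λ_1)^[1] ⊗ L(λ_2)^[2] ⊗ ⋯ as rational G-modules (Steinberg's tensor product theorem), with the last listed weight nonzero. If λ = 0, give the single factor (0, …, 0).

((6, 8, 0, 17, 6, 14, 5), (2, 16, 5, 9, 7, 16, 3), (16, 4, 18, 5, 6, 4, 12), (10, 4, 8, 11, 13, 15, 13), (12, 7, 16, 5, 14, 17, 17), (4, 1, 7, 0, 14, 10, 7))

ω-coordinates c = M·v, v = (23390505, -175690614, -50501246, 97584954, 36581352, -19641711, 63662446):
  c_1 = 0*23390505 + -2*-175690614 + -1*-50501246 + -4*97584954 + 0*36581352 + 0*-19641711 + 0*63662446 = 11542658
  c_2 = 0*23390505 + 0*-175690614 + -2*-50501246 + -1*97584954 + 0*36581352 + 0*-19641711 + 0*63662446 = 3417538
  c_3 = 0*23390505 + 1*-175690614 + 0*-50501246 + 2*97584954 + 0*36581352 + 0*-19641711 + 0*63662446 = 19479294
  c_4 = 1*23390505 + 0*-175690614 + -1*-50501246 + 0*97584954 + -2*36581352 + 0*-19641711 + 0*63662446 = 729047
  c_5 = 0*23390505 + 0*-175690614 + 0*-50501246 + 0*97584954 + 1*36581352 + 0*-19641711 + 0*63662446 = 36581352
  c_6 = 0*23390505 + 0*-175690614 + 0*-50501246 + 0*97584954 + -1*36581352 + 0*-19641711 + 1*63662446 = 27081094
  c_7 = 0*23390505 + 0*-175690614 + 0*-50501246 + 0*97584954 + 0*36581352 + -1*-19641711 + 0*63662446 = 19641711
Writing each c_i in base p = 19:
  c_1 = 11542658 = 6·19^0 + 2·19^1 + 16·19^2 + 10·19^3 + 12·19^4 + 4·19^5
  c_2 = 3417538 = 8·19^0 + 16·19^1 + 4·19^2 + 4·19^3 + 7·19^4 + 1·19^5
  c_3 = 19479294 = 0·19^0 + 5·19^1 + 18·19^2 + 8·19^3 + 16·19^4 + 7·19^5
  c_4 = 729047 = 17·19^0 + 9·19^1 + 5·19^2 + 11·19^3 + 5·19^4
  c_5 = 36581352 = 6·19^0 + 7·19^1 + 6·19^2 + 13·19^3 + 14·19^4 + 14·19^5
  c_6 = 27081094 = 14·19^0 + 16·19^1 + 4·19^2 + 15·19^3 + 17·19^4 + 10·19^5
  c_7 = 19641711 = 5·19^0 + 3·19^1 + 12·19^2 + 13·19^3 + 17·19^4 + 7·19^5
Factor λ_0 = (6, 8, 0, 17, 6, 14, 5)
Factor λ_1 = (2, 16, 5, 9, 7, 16, 3)
Factor λ_2 = (16, 4, 18, 5, 6, 4, 12)
Factor λ_3 = (10, 4, 8, 11, 13, 15, 13)
Factor λ_4 = (12, 7, 16, 5, 14, 17, 17)
Factor λ_5 = (4, 1, 7, 0, 14, 10, 7)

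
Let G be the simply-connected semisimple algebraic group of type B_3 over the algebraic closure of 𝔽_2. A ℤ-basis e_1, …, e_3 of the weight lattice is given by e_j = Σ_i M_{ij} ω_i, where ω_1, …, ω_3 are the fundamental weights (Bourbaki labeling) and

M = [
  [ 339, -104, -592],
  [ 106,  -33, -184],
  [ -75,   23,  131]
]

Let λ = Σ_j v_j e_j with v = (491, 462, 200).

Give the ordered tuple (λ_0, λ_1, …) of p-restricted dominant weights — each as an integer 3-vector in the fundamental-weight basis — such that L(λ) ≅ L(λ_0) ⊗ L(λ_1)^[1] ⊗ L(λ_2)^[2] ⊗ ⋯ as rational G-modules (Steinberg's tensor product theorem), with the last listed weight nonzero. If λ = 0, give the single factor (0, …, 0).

Change of basis e → ω: c = M·v where v = (491, 462, 200):
  c_1 = 339*491 + -104*462 + -592*200 = 1
  c_2 = 106*491 + -33*462 + -184*200 = 0
  c_3 = -75*491 + 23*462 + 131*200 = 1
Writing each c_i in base p = 2:
  c_1 = 1 = 1·2^0
  c_2 = 0
  c_3 = 1 = 1·2^0
p-restricted factor λ_0 = (1, 0, 1)

((1, 0, 1),)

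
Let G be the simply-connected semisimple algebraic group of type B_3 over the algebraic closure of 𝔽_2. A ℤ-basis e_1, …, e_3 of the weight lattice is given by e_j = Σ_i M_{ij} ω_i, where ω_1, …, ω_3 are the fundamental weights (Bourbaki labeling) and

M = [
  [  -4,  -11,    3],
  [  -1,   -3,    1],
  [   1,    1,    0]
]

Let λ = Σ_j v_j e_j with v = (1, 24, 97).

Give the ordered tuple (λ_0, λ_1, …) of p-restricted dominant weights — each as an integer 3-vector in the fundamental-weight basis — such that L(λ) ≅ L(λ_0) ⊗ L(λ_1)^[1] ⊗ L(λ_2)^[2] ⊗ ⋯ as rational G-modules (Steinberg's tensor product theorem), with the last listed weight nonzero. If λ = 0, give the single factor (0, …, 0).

Converting to the ω-basis (c_i = row i of M dotted with v = (1, 24, 97)):
  c_1 = (-4)·(1) + (-11)·(24) + (3)·(97) = 23
  c_2 = (-1)·(1) + (-3)·(24) + (1)·(97) = 24
  c_3 = (1)·(1) + (1)·(24) + (0)·(97) = 25
Writing each c_i in base p = 2:
  c_1 = 23 = 1·2^0 + 1·2^1 + 1·2^2 + 0·2^3 + 1·2^4
  c_2 = 24 = 0·2^0 + 0·2^1 + 0·2^2 + 1·2^3 + 1·2^4
  c_3 = 25 = 1·2^0 + 0·2^1 + 0·2^2 + 1·2^3 + 1·2^4
λ_0 = (1, 0, 1)
λ_1 = (1, 0, 0)
λ_2 = (1, 0, 0)
λ_3 = (0, 1, 1)
λ_4 = (1, 1, 1)

((1, 0, 1), (1, 0, 0), (1, 0, 0), (0, 1, 1), (1, 1, 1))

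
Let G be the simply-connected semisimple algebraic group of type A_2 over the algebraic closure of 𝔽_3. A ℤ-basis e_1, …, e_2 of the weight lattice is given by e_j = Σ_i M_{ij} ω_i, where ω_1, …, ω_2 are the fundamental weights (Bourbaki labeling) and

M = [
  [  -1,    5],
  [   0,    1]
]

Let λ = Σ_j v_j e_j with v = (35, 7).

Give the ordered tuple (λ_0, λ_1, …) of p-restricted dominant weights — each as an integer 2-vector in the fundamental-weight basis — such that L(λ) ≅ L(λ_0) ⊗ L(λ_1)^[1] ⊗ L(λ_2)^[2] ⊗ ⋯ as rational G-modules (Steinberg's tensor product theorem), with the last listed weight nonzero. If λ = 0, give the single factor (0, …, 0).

Converting to the ω-basis (c_i = row i of M dotted with v = (35, 7)):
  c_1 = (-1)·(35) + (5)·(7) = 0
  c_2 = (0)·(35) + (1)·(7) = 7
Base-3 expansion of each c_i:
  c_1 = 0
  c_2 = 7 = 1·3^0 + 2·3^1
p-restricted factor λ_0 = (0, 1)
p-restricted factor λ_1 = (0, 2)

((0, 1), (0, 2))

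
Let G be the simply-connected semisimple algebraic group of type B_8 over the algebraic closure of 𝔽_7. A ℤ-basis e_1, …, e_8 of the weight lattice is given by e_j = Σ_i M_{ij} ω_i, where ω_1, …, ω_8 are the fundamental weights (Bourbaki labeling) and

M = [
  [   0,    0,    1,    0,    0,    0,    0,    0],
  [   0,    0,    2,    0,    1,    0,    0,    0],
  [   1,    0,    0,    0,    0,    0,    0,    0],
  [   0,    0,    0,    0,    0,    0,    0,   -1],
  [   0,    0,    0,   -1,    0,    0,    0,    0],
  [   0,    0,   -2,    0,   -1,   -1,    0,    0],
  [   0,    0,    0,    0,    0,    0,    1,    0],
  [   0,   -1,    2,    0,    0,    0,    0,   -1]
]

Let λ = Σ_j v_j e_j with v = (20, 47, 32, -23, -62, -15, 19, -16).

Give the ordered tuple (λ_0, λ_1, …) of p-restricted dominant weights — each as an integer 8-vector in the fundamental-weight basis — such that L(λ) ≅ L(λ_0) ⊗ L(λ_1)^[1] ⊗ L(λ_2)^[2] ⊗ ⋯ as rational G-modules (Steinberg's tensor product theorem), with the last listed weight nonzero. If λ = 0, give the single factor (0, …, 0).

((4, 2, 6, 2, 2, 6, 5, 5), (4, 0, 2, 2, 3, 1, 2, 4))

Change of basis e → ω: c = M·v where v = (20, 47, 32, -23, -62, -15, 19, -16):
  c_1 = (0)·(20) + (0)·(47) + (1)·(32) + (0)·(-23) + (0)·(-62) + (0)·(-15) + (0)·(19) + (0)·(-16) = 32
  c_2 = (0)·(20) + (0)·(47) + (2)·(32) + (0)·(-23) + (1)·(-62) + (0)·(-15) + (0)·(19) + (0)·(-16) = 2
  c_3 = (1)·(20) + (0)·(47) + (0)·(32) + (0)·(-23) + (0)·(-62) + (0)·(-15) + (0)·(19) + (0)·(-16) = 20
  c_4 = (0)·(20) + (0)·(47) + (0)·(32) + (0)·(-23) + (0)·(-62) + (0)·(-15) + (0)·(19) + (-1)·(-16) = 16
  c_5 = (0)·(20) + (0)·(47) + (0)·(32) + (-1)·(-23) + (0)·(-62) + (0)·(-15) + (0)·(19) + (0)·(-16) = 23
  c_6 = (0)·(20) + (0)·(47) + (-2)·(32) + (0)·(-23) + (-1)·(-62) + (-1)·(-15) + (0)·(19) + (0)·(-16) = 13
  c_7 = (0)·(20) + (0)·(47) + (0)·(32) + (0)·(-23) + (0)·(-62) + (0)·(-15) + (1)·(19) + (0)·(-16) = 19
  c_8 = (0)·(20) + (-1)·(47) + (2)·(32) + (0)·(-23) + (0)·(-62) + (0)·(-15) + (0)·(19) + (-1)·(-16) = 33
Base-7 expansion of each c_i:
  c_1 = 32 = 4·7^0 + 4·7^1
  c_2 = 2 = 2·7^0
  c_3 = 20 = 6·7^0 + 2·7^1
  c_4 = 16 = 2·7^0 + 2·7^1
  c_5 = 23 = 2·7^0 + 3·7^1
  c_6 = 13 = 6·7^0 + 1·7^1
  c_7 = 19 = 5·7^0 + 2·7^1
  c_8 = 33 = 5·7^0 + 4·7^1
p-restricted factor λ_0 = (4, 2, 6, 2, 2, 6, 5, 5)
p-restricted factor λ_1 = (4, 0, 2, 2, 3, 1, 2, 4)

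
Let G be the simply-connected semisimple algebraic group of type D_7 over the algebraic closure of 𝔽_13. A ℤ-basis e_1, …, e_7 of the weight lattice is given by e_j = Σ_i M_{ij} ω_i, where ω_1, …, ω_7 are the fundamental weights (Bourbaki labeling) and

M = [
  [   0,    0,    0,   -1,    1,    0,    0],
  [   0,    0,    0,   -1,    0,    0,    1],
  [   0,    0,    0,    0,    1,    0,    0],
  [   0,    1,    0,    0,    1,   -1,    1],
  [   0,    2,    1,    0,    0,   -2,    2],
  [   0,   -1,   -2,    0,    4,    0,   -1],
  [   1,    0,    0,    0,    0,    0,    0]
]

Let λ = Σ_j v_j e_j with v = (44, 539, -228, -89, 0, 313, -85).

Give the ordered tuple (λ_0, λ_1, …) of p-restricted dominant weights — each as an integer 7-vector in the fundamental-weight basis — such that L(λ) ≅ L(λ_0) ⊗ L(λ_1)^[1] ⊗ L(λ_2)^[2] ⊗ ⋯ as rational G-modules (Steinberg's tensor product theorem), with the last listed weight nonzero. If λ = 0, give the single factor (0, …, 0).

Converting to the ω-basis (c_i = row i of M dotted with v = (44, 539, -228, -89, 0, 313, -85)):
  c_1 = (0)·(44) + (0)·(539) + (0)·(-228) + (-1)·(-89) + (1)·(0) + (0)·(313) + (0)·(-85) = 89
  c_2 = (0)·(44) + (0)·(539) + (0)·(-228) + (-1)·(-89) + (0)·(0) + (0)·(313) + (1)·(-85) = 4
  c_3 = (0)·(44) + (0)·(539) + (0)·(-228) + (0)·(-89) + (1)·(0) + (0)·(313) + (0)·(-85) = 0
  c_4 = (0)·(44) + (1)·(539) + (0)·(-228) + (0)·(-89) + (1)·(0) + (-1)·(313) + (1)·(-85) = 141
  c_5 = (0)·(44) + (2)·(539) + (1)·(-228) + (0)·(-89) + (0)·(0) + (-2)·(313) + (2)·(-85) = 54
  c_6 = (0)·(44) + (-1)·(539) + (-2)·(-228) + (0)·(-89) + (4)·(0) + (0)·(313) + (-1)·(-85) = 2
  c_7 = (1)·(44) + (0)·(539) + (0)·(-228) + (0)·(-89) + (0)·(0) + (0)·(313) + (0)·(-85) = 44
Writing each c_i in base p = 13:
  c_1 = 89 = 11·13^0 + 6·13^1
  c_2 = 4 = 4·13^0
  c_3 = 0
  c_4 = 141 = 11·13^0 + 10·13^1
  c_5 = 54 = 2·13^0 + 4·13^1
  c_6 = 2 = 2·13^0
  c_7 = 44 = 5·13^0 + 3·13^1
λ_0 = (11, 4, 0, 11, 2, 2, 5)
λ_1 = (6, 0, 0, 10, 4, 0, 3)

((11, 4, 0, 11, 2, 2, 5), (6, 0, 0, 10, 4, 0, 3))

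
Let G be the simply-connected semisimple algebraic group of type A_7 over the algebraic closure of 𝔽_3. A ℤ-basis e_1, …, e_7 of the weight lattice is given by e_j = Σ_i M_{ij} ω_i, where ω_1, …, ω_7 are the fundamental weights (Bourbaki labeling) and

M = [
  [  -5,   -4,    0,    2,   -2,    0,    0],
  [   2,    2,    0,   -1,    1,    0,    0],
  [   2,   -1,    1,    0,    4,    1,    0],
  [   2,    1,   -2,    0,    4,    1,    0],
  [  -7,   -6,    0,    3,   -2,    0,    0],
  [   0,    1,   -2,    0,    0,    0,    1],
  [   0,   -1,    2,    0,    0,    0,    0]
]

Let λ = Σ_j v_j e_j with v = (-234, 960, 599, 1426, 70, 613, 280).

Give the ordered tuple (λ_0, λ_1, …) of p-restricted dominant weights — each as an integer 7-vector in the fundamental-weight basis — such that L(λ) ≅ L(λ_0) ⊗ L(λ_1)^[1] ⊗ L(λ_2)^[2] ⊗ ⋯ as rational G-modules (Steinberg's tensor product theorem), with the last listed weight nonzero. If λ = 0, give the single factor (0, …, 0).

((0, 0, 1, 1, 1, 0, 1), (2, 2, 0, 2, 2, 2, 1), (1, 1, 1, 2, 1, 1, 2), (1, 0, 2, 0, 0, 1, 2), (0, 1, 0, 2, 0, 0, 2))

In the fundamental-weight basis, λ has coordinates c = M·v (v = (-234, 960, 599, 1426, 70, 613, 280)):
  c_1 = (-5)·(-234) + (-4)·(960) + 0·599 + 2·1426 + (-2)·(70) + 0·613 + 0·280 = 42
  c_2 = (2)·(-234) + 2·960 + 0·599 + (-1)·(1426) + 1·70 + 0·613 + 0·280 = 96
  c_3 = (2)·(-234) + (-1)·(960) + 1·599 + 0·1426 + 4·70 + 1·613 + 0·280 = 64
  c_4 = (2)·(-234) + 1·960 + (-2)·(599) + 0·1426 + 4·70 + 1·613 + 0·280 = 187
  c_5 = (-7)·(-234) + (-6)·(960) + 0·599 + 3·1426 + (-2)·(70) + 0·613 + 0·280 = 16
  c_6 = (0)·(-234) + 1·960 + (-2)·(599) + 0·1426 + 0·70 + 0·613 + 1·280 = 42
  c_7 = (0)·(-234) + (-1)·(960) + 2·599 + 0·1426 + 0·70 + 0·613 + 0·280 = 238
p = 3; digits c_i = Σ_j d_{ij}·3^j, 0 ≤ d_{ij} < 3:
  c_1 = 42 = 0·3^0 + 2·3^1 + 1·3^2 + 1·3^3
  c_2 = 96 = 0·3^0 + 2·3^1 + 1·3^2 + 0·3^3 + 1·3^4
  c_3 = 64 = 1·3^0 + 0·3^1 + 1·3^2 + 2·3^3
  c_4 = 187 = 1·3^0 + 2·3^1 + 2·3^2 + 0·3^3 + 2·3^4
  c_5 = 16 = 1·3^0 + 2·3^1 + 1·3^2
  c_6 = 42 = 0·3^0 + 2·3^1 + 1·3^2 + 1·3^3
  c_7 = 238 = 1·3^0 + 1·3^1 + 2·3^2 + 2·3^3 + 2·3^4
λ_0 = (0, 0, 1, 1, 1, 0, 1)
λ_1 = (2, 2, 0, 2, 2, 2, 1)
λ_2 = (1, 1, 1, 2, 1, 1, 2)
λ_3 = (1, 0, 2, 0, 0, 1, 2)
λ_4 = (0, 1, 0, 2, 0, 0, 2)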